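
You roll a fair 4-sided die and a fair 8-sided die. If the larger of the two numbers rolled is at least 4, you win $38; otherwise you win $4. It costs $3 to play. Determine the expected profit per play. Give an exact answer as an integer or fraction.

E[payout] = (9/32)·4 + (23/32)·38 = 455/16
Expected profit = 455/16 − 3 = 407/16

407/16 dollars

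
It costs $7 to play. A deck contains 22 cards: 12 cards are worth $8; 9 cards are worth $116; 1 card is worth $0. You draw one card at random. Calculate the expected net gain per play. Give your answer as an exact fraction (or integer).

E[payout] = (12/22)·8 + (9/22)·116 + (1/22)·0 = 570/11
Expected profit = 570/11 − 7 = 493/11

493/11 dollars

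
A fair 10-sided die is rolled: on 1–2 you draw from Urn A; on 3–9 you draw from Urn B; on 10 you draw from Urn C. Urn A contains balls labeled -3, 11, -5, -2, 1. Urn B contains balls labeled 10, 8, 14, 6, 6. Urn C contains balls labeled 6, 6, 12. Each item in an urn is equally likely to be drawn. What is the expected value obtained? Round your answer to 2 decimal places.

7.04

E[X | Urn A] = (-3 + 11 − 5 − 2 + 1)/5 = 2/5
E[X | Urn B] = (10 + 8 + 14 + 6 + 6)/5 = 44/5
E[X | Urn C] = (6 + 6 + 12)/3 = 8
E[X] = (1/5)·2/5 + (7/10)·44/5 + (1/10)·8 = 176/25 ≈ 7.04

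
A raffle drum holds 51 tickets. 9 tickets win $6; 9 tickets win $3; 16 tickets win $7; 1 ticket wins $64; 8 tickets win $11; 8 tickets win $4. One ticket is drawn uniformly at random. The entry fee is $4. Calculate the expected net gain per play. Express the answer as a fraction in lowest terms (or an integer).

173/51 dollars

E[payout] = (9/51)·6 + (9/51)·3 + (16/51)·7 + (1/51)·64 + (8/51)·11 + (8/51)·4 = 377/51
Expected profit = 377/51 − 4 = 173/51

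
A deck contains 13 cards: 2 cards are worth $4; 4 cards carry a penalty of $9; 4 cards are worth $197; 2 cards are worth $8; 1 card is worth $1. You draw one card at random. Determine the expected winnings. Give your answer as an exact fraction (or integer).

777/13 dollars

E[payout] = (2/13)·4 + (4/13)·(-9) + (4/13)·197 + (2/13)·8 + (1/13)·1 = 777/13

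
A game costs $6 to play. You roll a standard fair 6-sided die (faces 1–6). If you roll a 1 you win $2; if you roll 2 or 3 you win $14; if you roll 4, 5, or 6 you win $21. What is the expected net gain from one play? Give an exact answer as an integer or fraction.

E[payout] = (1/6)·2 + (1/3)·14 + (1/2)·21 = 31/2
Expected profit = 31/2 − 6 = 19/2

19/2 dollars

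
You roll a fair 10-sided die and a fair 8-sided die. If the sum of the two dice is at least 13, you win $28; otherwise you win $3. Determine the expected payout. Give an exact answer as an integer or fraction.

E[payout] = (59/80)·3 + (21/80)·28 = 153/16

153/16 dollars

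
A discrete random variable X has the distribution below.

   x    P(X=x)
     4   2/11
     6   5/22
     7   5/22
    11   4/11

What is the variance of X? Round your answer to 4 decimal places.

7.2169

E[X] = (2/11)·4 + (5/22)·6 + (5/22)·7 + (4/11)·11 = 169/22
E[X²] = (2/11)·16 + (5/22)·36 + (5/22)·49 + (4/11)·121 = 1457/22
Var(X) = 1457/22 − (169/22)² = 3493/484 ≈ 7.2169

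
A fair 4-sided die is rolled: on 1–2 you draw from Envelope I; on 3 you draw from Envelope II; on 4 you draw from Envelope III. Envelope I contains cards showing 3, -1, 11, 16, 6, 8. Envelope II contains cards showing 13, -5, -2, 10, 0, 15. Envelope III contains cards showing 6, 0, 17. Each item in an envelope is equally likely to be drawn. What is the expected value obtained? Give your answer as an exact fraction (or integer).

E[X | Envelope I] = (3 − 1 + 11 + 16 + 6 + 8)/6 = 43/6
E[X | Envelope II] = (13 − 5 − 2 + 10 + 0 + 15)/6 = 31/6
E[X | Envelope III] = (6 + 0 + 17)/3 = 23/3
E[X] = (1/2)·43/6 + (1/4)·31/6 + (1/4)·23/3 = 163/24

163/24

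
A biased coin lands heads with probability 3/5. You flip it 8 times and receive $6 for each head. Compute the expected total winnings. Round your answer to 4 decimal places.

E[#heads] = 8·3/5 = 24/5 (linearity over flips).
E[winnings] = 6·24/5 = 144/5.
≈ 28.8000

$28.8000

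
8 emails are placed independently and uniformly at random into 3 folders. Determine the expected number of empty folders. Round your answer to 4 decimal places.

0.1171

Let Xⱼ=1 if folder j is empty. P(Xⱼ=1) = ((3-1)/3)^8 = 256/6561.
By linearity, E[#empty] = 3·256/6561 = 256/2187.
≈ 0.1171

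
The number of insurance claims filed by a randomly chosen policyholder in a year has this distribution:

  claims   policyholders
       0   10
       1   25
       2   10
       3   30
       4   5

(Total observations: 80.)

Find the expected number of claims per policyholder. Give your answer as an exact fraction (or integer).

Total = 80, so P(claims=0) = 10/80, etc.
E[X] = (1/8)·0 + (5/16)·1 + (1/8)·2 + (3/8)·3 + (1/16)·4
     = 31/16

31/16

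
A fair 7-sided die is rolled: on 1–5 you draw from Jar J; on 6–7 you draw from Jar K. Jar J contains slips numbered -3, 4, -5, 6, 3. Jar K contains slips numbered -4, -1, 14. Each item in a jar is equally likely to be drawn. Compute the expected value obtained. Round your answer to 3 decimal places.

1.571

E[X | Jar J] = (-3 + 4 − 5 + 6 + 3)/5 = 1
E[X | Jar K] = (-4 − 1 + 14)/3 = 3
E[X] = (5/7)·1 + (2/7)·3 = 11/7 ≈ 1.571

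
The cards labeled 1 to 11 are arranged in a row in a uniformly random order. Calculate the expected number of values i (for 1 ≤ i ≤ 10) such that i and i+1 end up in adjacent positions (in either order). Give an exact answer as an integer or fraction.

20/11

For each i ∈ {1,…,10}, let Xᵢ = 1 if i and i+1 are adjacent. P(Xᵢ=1) = 2·(11−1)!/11! = 2/11.
By linearity, E[ΣXᵢ] = (10)·(2/11) = 20/11.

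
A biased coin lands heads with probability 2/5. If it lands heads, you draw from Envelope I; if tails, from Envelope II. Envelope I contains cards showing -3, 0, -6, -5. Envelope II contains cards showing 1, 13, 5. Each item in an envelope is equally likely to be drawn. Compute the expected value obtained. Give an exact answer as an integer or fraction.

12/5

E[X | Envelope I] = (-3 + 0 − 6 − 5)/4 = -7/2
E[X | Envelope II] = (1 + 13 + 5)/3 = 19/3
E[X] = (2/5)·(-7/2) + (3/5)·19/3 = 12/5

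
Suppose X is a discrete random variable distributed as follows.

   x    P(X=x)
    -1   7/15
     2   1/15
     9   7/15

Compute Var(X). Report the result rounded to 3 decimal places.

23.582

E[X] = (7/15)·(-1) + (1/15)·2 + (7/15)·9 = 58/15
E[X²] = (7/15)·1 + (1/15)·4 + (7/15)·81 = 578/15
Var(X) = 578/15 − (58/15)² = 5306/225 ≈ 23.582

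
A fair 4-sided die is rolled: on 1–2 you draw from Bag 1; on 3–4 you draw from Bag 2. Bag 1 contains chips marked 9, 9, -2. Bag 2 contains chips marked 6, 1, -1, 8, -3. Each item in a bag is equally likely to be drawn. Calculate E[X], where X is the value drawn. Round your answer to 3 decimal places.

E[X | Bag 1] = (9 + 9 − 2)/3 = 16/3
E[X | Bag 2] = (6 + 1 − 1 + 8 − 3)/5 = 11/5
E[X] = (1/2)·16/3 + (1/2)·11/5 = 113/30 ≈ 3.767

3.767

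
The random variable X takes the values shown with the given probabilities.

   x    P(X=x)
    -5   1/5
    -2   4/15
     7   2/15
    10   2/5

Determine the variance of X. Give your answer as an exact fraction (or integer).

E[X] = (1/5)·(-5) + (4/15)·(-2) + (2/15)·7 + (2/5)·10 = 17/5
E[X²] = (1/5)·25 + (4/15)·4 + (2/15)·49 + (2/5)·100 = 263/5
Var(X) = 263/5 − (17/5)² = 1026/25

1026/25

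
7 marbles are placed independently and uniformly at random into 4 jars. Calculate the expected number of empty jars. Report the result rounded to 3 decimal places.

Let Xⱼ=1 if jar j is empty. P(Xⱼ=1) = ((4-1)/4)^7 = 2187/16384.
By linearity, E[#empty] = 4·2187/16384 = 2187/4096.
≈ 0.534

0.534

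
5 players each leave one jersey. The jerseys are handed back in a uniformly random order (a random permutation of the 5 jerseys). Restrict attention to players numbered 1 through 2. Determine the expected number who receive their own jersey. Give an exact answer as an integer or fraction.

2/5

Let Xᵢ = 1 if person i gets their own jersey. For each i, P(Xᵢ=1) = 1/5.
By linearity of expectation, E[X₁+…+X_2] = 2·(1/5) = 2/5.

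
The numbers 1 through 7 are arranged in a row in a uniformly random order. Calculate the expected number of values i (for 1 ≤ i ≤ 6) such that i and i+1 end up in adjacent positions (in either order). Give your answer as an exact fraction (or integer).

12/7

For each i ∈ {1,…,6}, let Xᵢ = 1 if i and i+1 are adjacent. P(Xᵢ=1) = 2·(7−1)!/7! = 2/7.
By linearity, E[ΣXᵢ] = (6)·(2/7) = 12/7.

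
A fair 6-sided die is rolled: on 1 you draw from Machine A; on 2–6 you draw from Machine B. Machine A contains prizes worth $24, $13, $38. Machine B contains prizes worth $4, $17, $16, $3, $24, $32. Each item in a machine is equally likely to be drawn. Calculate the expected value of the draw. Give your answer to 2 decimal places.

E[X | Machine A] = (24 + 13 + 38)/3 = 25
E[X | Machine B] = (4 + 17 + 16 + 3 + 24 + 32)/6 = 16
E[X] = (1/6)·25 + (5/6)·16 = 35/2 ≈ 17.50

$17.50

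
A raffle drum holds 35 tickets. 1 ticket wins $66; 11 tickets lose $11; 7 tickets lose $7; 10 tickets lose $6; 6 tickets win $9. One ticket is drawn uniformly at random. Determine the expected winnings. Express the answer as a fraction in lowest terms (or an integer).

-22/7 dollars

E[payout] = (1/35)·66 + (11/35)·(-11) + (7/35)·(-7) + (10/35)·(-6) + (6/35)·9 = -22/7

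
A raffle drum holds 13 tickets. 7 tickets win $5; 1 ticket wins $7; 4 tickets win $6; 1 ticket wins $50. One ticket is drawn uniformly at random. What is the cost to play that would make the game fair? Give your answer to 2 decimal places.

E[payout] = (7/13)·5 + (1/13)·7 + (4/13)·6 + (1/13)·50 = 116/13
Fair fee = E[payout] = 116/13 ≈ $8.92

$8.92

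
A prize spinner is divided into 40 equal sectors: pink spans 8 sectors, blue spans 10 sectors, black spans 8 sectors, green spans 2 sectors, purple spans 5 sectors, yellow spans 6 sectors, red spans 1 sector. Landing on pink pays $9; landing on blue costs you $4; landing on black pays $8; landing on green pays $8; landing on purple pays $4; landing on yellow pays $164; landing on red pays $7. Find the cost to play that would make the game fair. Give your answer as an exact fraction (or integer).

1123/40 dollars

E[payout] = (8/40)·9 + (10/40)·(-4) + (8/40)·8 + (2/40)·8 + (5/40)·4 + (6/40)·164 + (1/40)·7 = 1123/40
Fair fee = E[payout] = 1123/40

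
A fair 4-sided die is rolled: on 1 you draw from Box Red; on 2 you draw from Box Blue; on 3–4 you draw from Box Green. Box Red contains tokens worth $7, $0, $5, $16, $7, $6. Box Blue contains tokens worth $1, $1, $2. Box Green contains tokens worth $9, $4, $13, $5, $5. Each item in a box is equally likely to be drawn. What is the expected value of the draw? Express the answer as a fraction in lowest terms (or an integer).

E[X | Box Red] = (7 + 0 + 5 + 16 + 7 + 6)/6 = 41/6
E[X | Box Blue] = (1 + 1 + 2)/3 = 4/3
E[X | Box Green] = (9 + 4 + 13 + 5 + 5)/5 = 36/5
E[X] = (1/4)·41/6 + (1/4)·4/3 + (1/2)·36/5 = 677/120

677/120 dollars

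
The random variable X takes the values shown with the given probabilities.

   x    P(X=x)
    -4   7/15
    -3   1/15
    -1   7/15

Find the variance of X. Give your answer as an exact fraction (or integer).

E[X] = (7/15)·(-4) + (1/15)·(-3) + (7/15)·(-1) = -38/15
E[X²] = (7/15)·16 + (1/15)·9 + (7/15)·1 = 128/15
Var(X) = 128/15 − (-38/15)² = 476/225

476/225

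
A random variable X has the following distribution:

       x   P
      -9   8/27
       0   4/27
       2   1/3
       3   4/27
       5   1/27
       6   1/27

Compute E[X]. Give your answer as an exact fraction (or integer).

-31/27

E[X] = (8/27)·(-9) + (4/27)·0 + (1/3)·2 + (4/27)·3 + (1/27)·5 + (1/27)·6
     = -31/27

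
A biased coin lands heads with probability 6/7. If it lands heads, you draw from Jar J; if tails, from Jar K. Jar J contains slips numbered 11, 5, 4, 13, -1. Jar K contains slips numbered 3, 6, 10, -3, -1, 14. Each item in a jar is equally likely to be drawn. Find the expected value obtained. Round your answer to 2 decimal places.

6.18

E[X | Jar J] = (11 + 5 + 4 + 13 − 1)/5 = 32/5
E[X | Jar K] = (3 + 6 + 10 − 3 − 1 + 14)/6 = 29/6
E[X] = (6/7)·32/5 + (1/7)·29/6 = 1297/210 ≈ 6.18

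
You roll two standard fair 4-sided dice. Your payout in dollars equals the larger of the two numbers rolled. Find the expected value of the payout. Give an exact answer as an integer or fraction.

25/8 dollars

Distribution of the larger of the two numbers rolled: 1 w.p. 1/16, 2 w.p. 3/16, 3 w.p. 5/16, 4 w.p. 7/16
E[payout] = (1/16)·1 + (3/16)·2 + (5/16)·3 + (7/16)·4 = 25/8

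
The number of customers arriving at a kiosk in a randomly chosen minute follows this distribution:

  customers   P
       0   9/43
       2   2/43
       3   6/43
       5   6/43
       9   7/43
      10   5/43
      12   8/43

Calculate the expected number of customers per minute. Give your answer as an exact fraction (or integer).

261/43

E[X] = (9/43)·0 + (2/43)·2 + (6/43)·3 + (6/43)·5 + (7/43)·9 + (5/43)·10 + (8/43)·12
     = 261/43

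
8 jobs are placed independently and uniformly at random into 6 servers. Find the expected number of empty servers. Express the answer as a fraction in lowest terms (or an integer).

Let Xⱼ=1 if server j is empty. P(Xⱼ=1) = ((6-1)/6)^8 = 390625/1679616.
By linearity, E[#empty] = 6·390625/1679616 = 390625/279936.

390625/279936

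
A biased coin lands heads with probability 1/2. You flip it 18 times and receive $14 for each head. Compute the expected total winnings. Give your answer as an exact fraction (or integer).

$126

E[#heads] = 18·1/2 = 9 (linearity over flips).
E[winnings] = 14·9 = 126.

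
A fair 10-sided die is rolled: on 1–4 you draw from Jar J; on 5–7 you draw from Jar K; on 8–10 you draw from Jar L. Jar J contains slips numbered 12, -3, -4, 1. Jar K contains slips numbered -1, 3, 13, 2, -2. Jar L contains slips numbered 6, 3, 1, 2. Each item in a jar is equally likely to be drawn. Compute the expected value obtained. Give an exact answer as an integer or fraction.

E[X | Jar J] = (12 − 3 − 4 + 1)/4 = 3/2
E[X | Jar K] = (-1 + 3 + 13 + 2 − 2)/5 = 3
E[X | Jar L] = (6 + 3 + 1 + 2)/4 = 3
E[X] = (2/5)·3/2 + (3/10)·3 + (3/10)·3 = 12/5

12/5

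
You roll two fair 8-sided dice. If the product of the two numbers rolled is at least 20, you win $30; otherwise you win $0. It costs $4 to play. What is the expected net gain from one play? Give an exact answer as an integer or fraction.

73/8 dollars

E[payout] = (9/16)·0 + (7/16)·30 = 105/8
Expected profit = 105/8 − 4 = 73/8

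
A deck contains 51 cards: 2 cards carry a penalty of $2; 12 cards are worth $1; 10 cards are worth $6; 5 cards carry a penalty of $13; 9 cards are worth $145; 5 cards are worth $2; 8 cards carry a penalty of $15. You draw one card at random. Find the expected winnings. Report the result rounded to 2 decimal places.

$23.49

E[payout] = (2/51)·(-2) + (12/51)·1 + (10/51)·6 + (5/51)·(-13) + (9/51)·145 + (5/51)·2 + (8/51)·(-15) = 1198/51
≈ $23.49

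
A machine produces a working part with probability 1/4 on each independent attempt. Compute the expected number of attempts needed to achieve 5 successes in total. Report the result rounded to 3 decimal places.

20.000

By linearity (sum of 5 independent geometric waits), E[trials] = 5/p = 5/(1/4) = 20.
≈ 20.000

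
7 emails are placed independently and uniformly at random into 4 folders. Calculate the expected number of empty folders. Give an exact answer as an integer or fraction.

2187/4096

Let Xⱼ=1 if folder j is empty. P(Xⱼ=1) = ((4-1)/4)^7 = 2187/16384.
By linearity, E[#empty] = 4·2187/16384 = 2187/4096.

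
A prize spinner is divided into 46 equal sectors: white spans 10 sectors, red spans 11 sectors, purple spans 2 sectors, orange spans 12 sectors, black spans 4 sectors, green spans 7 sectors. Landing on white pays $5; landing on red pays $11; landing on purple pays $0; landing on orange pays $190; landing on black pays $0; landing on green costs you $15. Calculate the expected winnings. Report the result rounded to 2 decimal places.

E[payout] = (10/46)·5 + (11/46)·11 + (2/46)·0 + (12/46)·190 + (4/46)·0 + (7/46)·(-15) = 51
≈ $51.00

$51.00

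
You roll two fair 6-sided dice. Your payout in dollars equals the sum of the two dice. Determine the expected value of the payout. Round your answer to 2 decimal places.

$7.00

Distribution of the sum of the two dice: 2 w.p. 1/36, 3 w.p. 1/18, 4 w.p. 1/12, 5 w.p. 1/9, 6 w.p. 5/36, 7 w.p. 1/6, …
E[payout] = (1/36)·2 + (1/18)·3 + (1/12)·4 + (1/9)·5 + (5/36)·6 + (1/6)·7 + (5/36)·8 + (1/9)·9 + (1/12)·10 + (1/18)·11 + (1/36)·12 = 7
≈ $7.00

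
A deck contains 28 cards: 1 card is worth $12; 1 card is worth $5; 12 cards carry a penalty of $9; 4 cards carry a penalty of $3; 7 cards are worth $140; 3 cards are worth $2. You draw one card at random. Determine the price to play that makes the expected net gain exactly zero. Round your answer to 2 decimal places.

E[payout] = (1/28)·12 + (1/28)·5 + (12/28)·(-9) + (4/28)·(-3) + (7/28)·140 + (3/28)·2 = 883/28
Fair fee = E[payout] = 883/28 ≈ $31.54

$31.54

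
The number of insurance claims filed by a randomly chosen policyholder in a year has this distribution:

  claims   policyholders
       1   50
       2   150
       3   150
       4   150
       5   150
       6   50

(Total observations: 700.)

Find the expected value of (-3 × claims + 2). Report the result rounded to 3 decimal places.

Total = 700, so P(claims=1) = 50/700, etc.
E[-3x+2] = (1/14)·(-1) + (3/14)·(-4) + (3/14)·(-7) + (3/14)·(-10) + (3/14)·(-13) + (1/14)·(-16)
     = -17/2 ≈ -8.500

-8.500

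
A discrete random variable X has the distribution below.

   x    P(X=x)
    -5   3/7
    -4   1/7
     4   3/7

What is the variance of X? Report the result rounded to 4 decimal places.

E[X] = (3/7)·(-5) + (1/7)·(-4) + (3/7)·4 = -1
E[X²] = (3/7)·25 + (1/7)·16 + (3/7)·16 = 139/7
Var(X) = 139/7 − (-1)² = 132/7 ≈ 18.8571

18.8571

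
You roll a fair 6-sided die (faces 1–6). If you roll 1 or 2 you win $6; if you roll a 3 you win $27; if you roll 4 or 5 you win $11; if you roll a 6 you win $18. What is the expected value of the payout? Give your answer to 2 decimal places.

$13.17

E[payout] = (1/3)·6 + (1/3)·11 + (1/6)·18 + (1/6)·27 = 79/6
≈ $13.17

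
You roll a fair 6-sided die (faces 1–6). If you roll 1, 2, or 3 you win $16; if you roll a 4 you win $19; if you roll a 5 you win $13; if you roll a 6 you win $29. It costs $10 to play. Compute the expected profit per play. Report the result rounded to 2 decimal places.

$8.17

E[payout] = (1/6)·13 + (1/2)·16 + (1/6)·19 + (1/6)·29 = 109/6
Expected profit = 109/6 − 10 = 49/6 ≈ $8.17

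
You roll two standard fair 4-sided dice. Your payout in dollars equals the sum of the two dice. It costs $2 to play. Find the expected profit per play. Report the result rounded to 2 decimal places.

$3.00

Distribution of the sum of the two dice: 2 w.p. 1/16, 3 w.p. 1/8, 4 w.p. 3/16, 5 w.p. 1/4, 6 w.p. 3/16, 7 w.p. 1/8, …
E[payout] = (1/16)·2 + (1/8)·3 + (3/16)·4 + (1/4)·5 + (3/16)·6 + (1/8)·7 + (1/16)·8 = 5
Expected profit = 5 − 2 = 3 ≈ $3.00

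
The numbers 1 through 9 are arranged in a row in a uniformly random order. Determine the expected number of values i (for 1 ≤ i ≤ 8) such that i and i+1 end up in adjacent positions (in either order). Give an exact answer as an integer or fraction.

For each i ∈ {1,…,8}, let Xᵢ = 1 if i and i+1 are adjacent. P(Xᵢ=1) = 2·(9−1)!/9! = 2/9.
By linearity, E[ΣXᵢ] = (8)·(2/9) = 16/9.

16/9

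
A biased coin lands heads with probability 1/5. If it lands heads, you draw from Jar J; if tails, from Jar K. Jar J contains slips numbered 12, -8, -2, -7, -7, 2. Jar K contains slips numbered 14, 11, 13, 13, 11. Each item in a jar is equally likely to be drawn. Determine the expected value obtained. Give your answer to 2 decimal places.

E[X | Jar J] = (12 − 8 − 2 − 7 − 7 + 2)/6 = -5/3
E[X | Jar K] = (14 + 11 + 13 + 13 + 11)/5 = 62/5
E[X] = (1/5)·(-5/3) + (4/5)·62/5 = 719/75 ≈ 9.59

9.59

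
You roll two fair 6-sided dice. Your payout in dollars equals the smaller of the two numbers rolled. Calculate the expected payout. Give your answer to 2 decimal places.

$2.53

Distribution of the smaller of the two numbers rolled: 1 w.p. 11/36, 2 w.p. 1/4, 3 w.p. 7/36, 4 w.p. 5/36, 5 w.p. 1/12, 6 w.p. 1/36
E[payout] = (11/36)·1 + (1/4)·2 + (7/36)·3 + (5/36)·4 + (1/12)·5 + (1/36)·6 = 91/36
≈ $2.53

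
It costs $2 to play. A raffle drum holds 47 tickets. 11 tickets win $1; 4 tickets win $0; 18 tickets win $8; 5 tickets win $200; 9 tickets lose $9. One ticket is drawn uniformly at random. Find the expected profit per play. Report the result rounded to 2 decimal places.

E[payout] = (11/47)·1 + (4/47)·0 + (18/47)·8 + (5/47)·200 + (9/47)·(-9) = 1074/47
Expected profit = 1074/47 − 2 = 980/47 ≈ $20.85

$20.85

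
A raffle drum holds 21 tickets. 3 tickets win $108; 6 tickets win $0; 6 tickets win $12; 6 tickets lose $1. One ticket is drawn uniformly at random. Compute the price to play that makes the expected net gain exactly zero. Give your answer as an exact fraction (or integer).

E[payout] = (3/21)·108 + (6/21)·0 + (6/21)·12 + (6/21)·(-1) = 130/7
Fair fee = E[payout] = 130/7

130/7 dollars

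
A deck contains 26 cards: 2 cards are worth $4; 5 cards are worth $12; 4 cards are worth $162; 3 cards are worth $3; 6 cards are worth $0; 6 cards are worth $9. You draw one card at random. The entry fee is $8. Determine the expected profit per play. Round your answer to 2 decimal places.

$21.96

E[payout] = (2/26)·4 + (5/26)·12 + (4/26)·162 + (3/26)·3 + (6/26)·0 + (6/26)·9 = 779/26
Expected profit = 779/26 − 8 = 571/26 ≈ $21.96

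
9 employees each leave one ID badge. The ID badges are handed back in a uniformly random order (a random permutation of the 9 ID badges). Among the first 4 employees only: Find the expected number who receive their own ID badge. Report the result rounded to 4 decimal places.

0.4444

Let Xᵢ = 1 if person i gets their own ID badge. For each i, P(Xᵢ=1) = 1/9.
By linearity of expectation, E[X₁+…+X_4] = 4·(1/9) = 4/9.
≈ 0.4444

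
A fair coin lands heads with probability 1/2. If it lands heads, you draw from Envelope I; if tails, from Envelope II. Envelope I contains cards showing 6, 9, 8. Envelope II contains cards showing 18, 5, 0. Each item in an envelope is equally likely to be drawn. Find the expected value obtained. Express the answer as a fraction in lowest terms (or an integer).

E[X | Envelope I] = (6 + 9 + 8)/3 = 23/3
E[X | Envelope II] = (18 + 5 + 0)/3 = 23/3
E[X] = (1/2)·23/3 + (1/2)·23/3 = 23/3

23/3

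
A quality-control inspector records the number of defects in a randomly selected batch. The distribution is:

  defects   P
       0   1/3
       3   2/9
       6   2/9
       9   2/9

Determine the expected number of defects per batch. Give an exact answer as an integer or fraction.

E[X] = (1/3)·0 + (2/9)·3 + (2/9)·6 + (2/9)·9
     = 4

4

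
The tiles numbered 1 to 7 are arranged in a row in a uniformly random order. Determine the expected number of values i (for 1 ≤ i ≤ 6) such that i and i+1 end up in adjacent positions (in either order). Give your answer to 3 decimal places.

For each i ∈ {1,…,6}, let Xᵢ = 1 if i and i+1 are adjacent. P(Xᵢ=1) = 2·(7−1)!/7! = 2/7.
By linearity, E[ΣXᵢ] = (6)·(2/7) = 12/7.
≈ 1.714

1.714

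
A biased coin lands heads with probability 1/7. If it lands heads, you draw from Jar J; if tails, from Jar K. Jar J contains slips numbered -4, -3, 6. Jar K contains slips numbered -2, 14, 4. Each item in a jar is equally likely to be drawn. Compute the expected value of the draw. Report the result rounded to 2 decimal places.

4.52

E[X | Jar J] = (-4 − 3 + 6)/3 = -1/3
E[X | Jar K] = (-2 + 14 + 4)/3 = 16/3
E[X] = (1/7)·(-1/3) + (6/7)·16/3 = 95/21 ≈ 4.52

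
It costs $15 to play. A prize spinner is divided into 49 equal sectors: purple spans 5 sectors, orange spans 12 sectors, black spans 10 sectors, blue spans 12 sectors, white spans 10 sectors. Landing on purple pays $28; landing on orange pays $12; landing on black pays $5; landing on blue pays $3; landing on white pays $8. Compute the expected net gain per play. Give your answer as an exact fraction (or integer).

-285/49 dollars

E[payout] = (5/49)·28 + (12/49)·12 + (10/49)·5 + (12/49)·3 + (10/49)·8 = 450/49
Expected profit = 450/49 − 15 = -285/49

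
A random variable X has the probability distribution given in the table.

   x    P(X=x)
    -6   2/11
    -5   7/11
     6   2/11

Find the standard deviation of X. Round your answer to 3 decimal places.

4.345

E[X] = -35/11, E[X²] = 29
Var(X) = E[X²] − (E[X])² = 29 − 1225/121 = 2284/121
SD(X) = √(2284/121) ≈ 4.345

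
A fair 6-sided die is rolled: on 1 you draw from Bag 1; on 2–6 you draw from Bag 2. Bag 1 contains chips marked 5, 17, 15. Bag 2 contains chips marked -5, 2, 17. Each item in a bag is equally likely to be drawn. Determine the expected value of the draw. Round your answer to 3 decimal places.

E[X | Bag 1] = (5 + 17 + 15)/3 = 37/3
E[X | Bag 2] = (-5 + 2 + 17)/3 = 14/3
E[X] = (1/6)·37/3 + (5/6)·14/3 = 107/18 ≈ 5.944

5.944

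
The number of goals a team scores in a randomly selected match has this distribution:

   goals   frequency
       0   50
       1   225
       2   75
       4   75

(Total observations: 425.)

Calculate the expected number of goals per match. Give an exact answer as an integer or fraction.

Total = 425, so P(goals=0) = 50/425, etc.
E[X] = (2/17)·0 + (9/17)·1 + (3/17)·2 + (3/17)·4
     = 27/17

27/17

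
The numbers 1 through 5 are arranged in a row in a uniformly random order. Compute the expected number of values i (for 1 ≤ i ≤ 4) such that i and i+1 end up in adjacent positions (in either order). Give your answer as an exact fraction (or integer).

For each i ∈ {1,…,4}, let Xᵢ = 1 if i and i+1 are adjacent. P(Xᵢ=1) = 2·(5−1)!/5! = 2/5.
By linearity, E[ΣXᵢ] = (4)·(2/5) = 8/5.

8/5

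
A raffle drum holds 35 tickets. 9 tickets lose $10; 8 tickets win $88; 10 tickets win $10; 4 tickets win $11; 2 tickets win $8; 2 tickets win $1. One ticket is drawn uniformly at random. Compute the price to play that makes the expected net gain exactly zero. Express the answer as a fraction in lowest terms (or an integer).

776/35 dollars

E[payout] = (9/35)·(-10) + (8/35)·88 + (10/35)·10 + (4/35)·11 + (2/35)·8 + (2/35)·1 = 776/35
Fair fee = E[payout] = 776/35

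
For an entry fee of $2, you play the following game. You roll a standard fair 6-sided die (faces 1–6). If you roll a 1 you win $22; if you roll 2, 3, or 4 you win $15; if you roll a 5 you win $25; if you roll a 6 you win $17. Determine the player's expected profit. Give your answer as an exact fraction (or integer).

97/6 dollars

E[payout] = (1/2)·15 + (1/6)·17 + (1/6)·22 + (1/6)·25 = 109/6
Expected profit = 109/6 − 2 = 97/6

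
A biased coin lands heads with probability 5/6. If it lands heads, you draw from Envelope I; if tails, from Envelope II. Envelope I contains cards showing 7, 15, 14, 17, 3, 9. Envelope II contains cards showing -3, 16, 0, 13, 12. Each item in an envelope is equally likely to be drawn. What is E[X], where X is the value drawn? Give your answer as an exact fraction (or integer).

E[X | Envelope I] = (7 + 15 + 14 + 17 + 3 + 9)/6 = 65/6
E[X | Envelope II] = (-3 + 16 + 0 + 13 + 12)/5 = 38/5
E[X] = (5/6)·65/6 + (1/6)·38/5 = 1853/180

1853/180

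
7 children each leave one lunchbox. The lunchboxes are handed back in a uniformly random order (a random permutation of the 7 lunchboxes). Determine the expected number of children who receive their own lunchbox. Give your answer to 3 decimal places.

1.000

Let Xᵢ = 1 if person i gets their own lunchbox. For each i, P(Xᵢ=1) = 1/7.
By linearity of expectation, E[X₁+…+X_7] = 7·(1/7) = 1.
≈ 1.000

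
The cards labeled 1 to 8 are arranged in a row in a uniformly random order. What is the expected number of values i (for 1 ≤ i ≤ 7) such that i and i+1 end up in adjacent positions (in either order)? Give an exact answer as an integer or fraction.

For each i ∈ {1,…,7}, let Xᵢ = 1 if i and i+1 are adjacent. P(Xᵢ=1) = 2·(8−1)!/8! = 2/8.
By linearity, E[ΣXᵢ] = (7)·(2/8) = 7/4.

7/4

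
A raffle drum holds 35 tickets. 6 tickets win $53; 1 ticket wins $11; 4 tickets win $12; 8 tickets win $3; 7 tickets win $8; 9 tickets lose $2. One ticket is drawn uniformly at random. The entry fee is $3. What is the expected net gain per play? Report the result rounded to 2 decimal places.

$9.54

E[payout] = (6/35)·53 + (1/35)·11 + (4/35)·12 + (8/35)·3 + (7/35)·8 + (9/35)·(-2) = 439/35
Expected profit = 439/35 − 3 = 334/35 ≈ $9.54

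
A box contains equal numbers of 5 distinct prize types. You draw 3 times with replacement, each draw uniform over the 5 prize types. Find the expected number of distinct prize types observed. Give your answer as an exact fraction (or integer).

61/25

Let Xⱼ=1 if type j appears at least once. P(Xⱼ=1) = 1 − ((5−1)/5)^3 = 61/125.
E[#distinct] = 5·61/125 = 61/25.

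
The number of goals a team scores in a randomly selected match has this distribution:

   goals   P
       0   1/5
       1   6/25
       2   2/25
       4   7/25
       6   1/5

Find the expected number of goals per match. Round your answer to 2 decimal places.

2.72

E[X] = (1/5)·0 + (6/25)·1 + (2/25)·2 + (7/25)·4 + (1/5)·6
     = 68/25 ≈ 2.72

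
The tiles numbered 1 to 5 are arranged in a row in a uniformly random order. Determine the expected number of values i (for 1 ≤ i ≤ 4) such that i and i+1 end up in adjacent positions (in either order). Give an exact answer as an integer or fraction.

For each i ∈ {1,…,4}, let Xᵢ = 1 if i and i+1 are adjacent. P(Xᵢ=1) = 2·(5−1)!/5! = 2/5.
By linearity, E[ΣXᵢ] = (4)·(2/5) = 8/5.

8/5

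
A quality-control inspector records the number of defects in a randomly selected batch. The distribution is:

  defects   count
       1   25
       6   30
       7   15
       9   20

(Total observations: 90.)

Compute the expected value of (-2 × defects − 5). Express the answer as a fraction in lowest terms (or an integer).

Total = 90, so P(defects=1) = 25/90, etc.
E[-2x-5] = (5/18)·(-7) + (1/3)·(-17) + (1/6)·(-19) + (2/9)·(-23)
     = -143/9

-143/9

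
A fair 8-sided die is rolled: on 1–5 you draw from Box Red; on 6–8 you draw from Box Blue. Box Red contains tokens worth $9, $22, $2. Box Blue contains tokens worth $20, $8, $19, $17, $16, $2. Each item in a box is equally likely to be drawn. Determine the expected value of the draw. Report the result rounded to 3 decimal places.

$12.000

E[X | Box Red] = (9 + 22 + 2)/3 = 11
E[X | Box Blue] = (20 + 8 + 19 + 17 + 16 + 2)/6 = 41/3
E[X] = (5/8)·11 + (3/8)·41/3 = 12 ≈ 12.000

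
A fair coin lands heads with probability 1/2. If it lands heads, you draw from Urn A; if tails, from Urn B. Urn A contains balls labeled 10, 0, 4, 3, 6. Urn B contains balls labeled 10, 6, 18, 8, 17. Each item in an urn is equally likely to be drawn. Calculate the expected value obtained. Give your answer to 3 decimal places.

8.200

E[X | Urn A] = (10 + 0 + 4 + 3 + 6)/5 = 23/5
E[X | Urn B] = (10 + 6 + 18 + 8 + 17)/5 = 59/5
E[X] = (1/2)·23/5 + (1/2)·59/5 = 41/5 ≈ 8.200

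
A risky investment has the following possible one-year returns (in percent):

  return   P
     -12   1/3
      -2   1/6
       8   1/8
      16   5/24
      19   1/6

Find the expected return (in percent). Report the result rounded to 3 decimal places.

E[X] = (1/3)·(-12) + (1/6)·(-2) + (1/8)·8 + (5/24)·16 + (1/6)·19
     = 19/6 ≈ 3.167

3.167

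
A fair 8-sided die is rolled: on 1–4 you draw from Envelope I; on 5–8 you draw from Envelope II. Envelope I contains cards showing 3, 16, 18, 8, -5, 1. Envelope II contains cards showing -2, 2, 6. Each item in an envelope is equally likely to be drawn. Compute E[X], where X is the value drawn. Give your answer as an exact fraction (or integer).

53/12

E[X | Envelope I] = (3 + 16 + 18 + 8 − 5 + 1)/6 = 41/6
E[X | Envelope II] = (-2 + 2 + 6)/3 = 2
E[X] = (1/2)·41/6 + (1/2)·2 = 53/12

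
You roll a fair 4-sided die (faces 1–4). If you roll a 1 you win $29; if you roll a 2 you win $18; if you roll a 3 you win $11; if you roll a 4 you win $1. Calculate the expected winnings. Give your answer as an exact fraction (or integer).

59/4 dollars

E[payout] = (1/4)·1 + (1/4)·11 + (1/4)·18 + (1/4)·29 = 59/4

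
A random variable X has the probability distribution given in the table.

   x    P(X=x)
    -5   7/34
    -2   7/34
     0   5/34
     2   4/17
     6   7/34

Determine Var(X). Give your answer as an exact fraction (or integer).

16477/1156

E[X] = (7/34)·(-5) + (7/34)·(-2) + (5/34)·0 + (4/17)·2 + (7/34)·6 = 9/34
E[X²] = (7/34)·25 + (7/34)·4 + (5/34)·0 + (4/17)·4 + (7/34)·36 = 487/34
Var(X) = 487/34 − (9/34)² = 16477/1156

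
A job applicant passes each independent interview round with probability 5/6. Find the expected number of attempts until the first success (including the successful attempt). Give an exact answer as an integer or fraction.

For a geometric distribution, E[trials] = 1/p = 1/(5/6) = 6/5.

6/5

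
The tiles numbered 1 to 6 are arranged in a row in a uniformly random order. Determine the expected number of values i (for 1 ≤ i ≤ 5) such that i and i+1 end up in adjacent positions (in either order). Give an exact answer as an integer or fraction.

5/3

For each i ∈ {1,…,5}, let Xᵢ = 1 if i and i+1 are adjacent. P(Xᵢ=1) = 2·(6−1)!/6! = 2/6.
By linearity, E[ΣXᵢ] = (5)·(2/6) = 5/3.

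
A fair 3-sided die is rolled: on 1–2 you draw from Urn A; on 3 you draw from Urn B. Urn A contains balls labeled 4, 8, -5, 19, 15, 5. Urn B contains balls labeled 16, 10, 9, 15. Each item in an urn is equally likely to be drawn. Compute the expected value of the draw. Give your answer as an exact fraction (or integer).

167/18

E[X | Urn A] = (4 + 8 − 5 + 19 + 15 + 5)/6 = 23/3
E[X | Urn B] = (16 + 10 + 9 + 15)/4 = 25/2
E[X] = (2/3)·23/3 + (1/3)·25/2 = 167/18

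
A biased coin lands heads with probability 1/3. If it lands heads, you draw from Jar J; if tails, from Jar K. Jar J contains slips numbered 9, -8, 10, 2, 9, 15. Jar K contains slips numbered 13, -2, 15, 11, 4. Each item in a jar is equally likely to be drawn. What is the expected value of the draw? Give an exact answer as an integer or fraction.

677/90

E[X | Jar J] = (9 − 8 + 10 + 2 + 9 + 15)/6 = 37/6
E[X | Jar K] = (13 − 2 + 15 + 11 + 4)/5 = 41/5
E[X] = (1/3)·37/6 + (2/3)·41/5 = 677/90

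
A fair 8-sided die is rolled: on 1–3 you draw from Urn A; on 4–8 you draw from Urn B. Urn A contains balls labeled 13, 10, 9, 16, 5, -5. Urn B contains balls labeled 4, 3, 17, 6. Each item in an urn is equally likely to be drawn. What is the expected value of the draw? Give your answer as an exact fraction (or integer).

123/16

E[X | Urn A] = (13 + 10 + 9 + 16 + 5 − 5)/6 = 8
E[X | Urn B] = (4 + 3 + 17 + 6)/4 = 15/2
E[X] = (3/8)·8 + (5/8)·15/2 = 123/16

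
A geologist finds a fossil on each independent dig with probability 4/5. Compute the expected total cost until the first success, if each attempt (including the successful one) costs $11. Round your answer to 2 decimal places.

E[#attempts] = 1/p = 5/4; E[cost] = 11·5/4 = 55/4.
≈ 13.75

$13.75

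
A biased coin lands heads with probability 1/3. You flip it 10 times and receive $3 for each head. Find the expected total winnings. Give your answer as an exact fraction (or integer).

E[#heads] = 10·1/3 = 10/3 (linearity over flips).
E[winnings] = 3·10/3 = 10.

$10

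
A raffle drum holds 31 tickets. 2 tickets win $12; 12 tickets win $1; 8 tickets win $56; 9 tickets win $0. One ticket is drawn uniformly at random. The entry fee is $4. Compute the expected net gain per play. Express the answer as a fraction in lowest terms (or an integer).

E[payout] = (2/31)·12 + (12/31)·1 + (8/31)·56 + (9/31)·0 = 484/31
Expected profit = 484/31 − 4 = 360/31

360/31 dollars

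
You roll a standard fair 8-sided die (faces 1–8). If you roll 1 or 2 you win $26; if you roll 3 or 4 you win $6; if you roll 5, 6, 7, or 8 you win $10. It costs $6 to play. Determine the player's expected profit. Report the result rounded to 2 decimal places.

E[payout] = (1/4)·6 + (1/2)·10 + (1/4)·26 = 13
Expected profit = 13 − 6 = 7 ≈ $7.00

$7.00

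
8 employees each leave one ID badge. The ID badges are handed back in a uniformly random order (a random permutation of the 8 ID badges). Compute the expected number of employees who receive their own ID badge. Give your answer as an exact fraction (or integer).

Let Xᵢ = 1 if person i gets their own ID badge. For each i, P(Xᵢ=1) = 1/8.
By linearity of expectation, E[X₁+…+X_8] = 8·(1/8) = 1.

1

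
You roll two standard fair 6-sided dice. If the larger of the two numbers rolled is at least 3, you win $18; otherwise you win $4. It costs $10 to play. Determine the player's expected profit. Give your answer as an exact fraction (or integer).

58/9 dollars

E[payout] = (1/9)·4 + (8/9)·18 = 148/9
Expected profit = 148/9 − 10 = 58/9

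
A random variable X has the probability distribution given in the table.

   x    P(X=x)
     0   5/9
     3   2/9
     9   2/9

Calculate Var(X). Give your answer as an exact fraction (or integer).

E[X] = (5/9)·0 + (2/9)·3 + (2/9)·9 = 8/3
E[X²] = (5/9)·0 + (2/9)·9 + (2/9)·81 = 20
Var(X) = 20 − (8/3)² = 116/9

116/9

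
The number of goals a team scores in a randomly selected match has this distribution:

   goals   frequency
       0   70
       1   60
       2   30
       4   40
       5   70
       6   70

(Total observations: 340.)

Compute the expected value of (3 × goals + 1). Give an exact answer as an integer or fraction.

349/34

Total = 340, so P(goals=0) = 70/340, etc.
E[3x+1] = (7/34)·1 + (3/17)·4 + (3/34)·7 + (2/17)·13 + (7/34)·16 + (7/34)·19
     = 349/34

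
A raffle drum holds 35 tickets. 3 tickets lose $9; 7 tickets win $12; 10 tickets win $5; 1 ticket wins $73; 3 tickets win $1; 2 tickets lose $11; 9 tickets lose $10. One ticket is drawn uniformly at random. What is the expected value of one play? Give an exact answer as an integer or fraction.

E[payout] = (3/35)·(-9) + (7/35)·12 + (10/35)·5 + (1/35)·73 + (3/35)·1 + (2/35)·(-11) + (9/35)·(-10) = 71/35

71/35 dollars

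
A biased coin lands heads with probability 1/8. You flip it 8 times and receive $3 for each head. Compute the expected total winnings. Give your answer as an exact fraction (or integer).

$3

E[#heads] = 8·1/8 = 1 (linearity over flips).
E[winnings] = 3·1 = 3.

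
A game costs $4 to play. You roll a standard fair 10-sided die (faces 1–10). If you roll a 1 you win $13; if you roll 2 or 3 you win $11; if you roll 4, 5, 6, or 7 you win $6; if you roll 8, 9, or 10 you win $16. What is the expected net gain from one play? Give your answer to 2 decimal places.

$6.70

E[payout] = (2/5)·6 + (1/5)·11 + (1/10)·13 + (3/10)·16 = 107/10
Expected profit = 107/10 − 4 = 67/10 ≈ $6.70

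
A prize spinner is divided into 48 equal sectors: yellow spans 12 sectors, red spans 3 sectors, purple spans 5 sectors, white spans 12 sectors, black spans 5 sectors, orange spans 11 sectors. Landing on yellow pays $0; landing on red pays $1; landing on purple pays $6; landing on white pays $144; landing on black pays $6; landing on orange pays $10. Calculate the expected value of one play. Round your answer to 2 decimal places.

E[payout] = (12/48)·0 + (3/48)·1 + (5/48)·6 + (12/48)·144 + (5/48)·6 + (11/48)·10 = 1901/48
≈ $39.60

$39.60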